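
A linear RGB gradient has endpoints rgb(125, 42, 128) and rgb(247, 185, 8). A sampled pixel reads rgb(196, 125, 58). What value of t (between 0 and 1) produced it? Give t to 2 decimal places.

0.58

Invert the lerp on the G channel (largest span, 143): t = (125 − 42) / (185 − 42) = 83/143 = 0.58042.
Check on R: (196 − 125)/(247 − 125) = 0.582 ✓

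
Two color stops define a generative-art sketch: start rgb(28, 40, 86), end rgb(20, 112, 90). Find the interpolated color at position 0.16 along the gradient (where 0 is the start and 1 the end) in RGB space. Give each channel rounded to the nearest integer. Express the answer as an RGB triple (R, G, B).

R = 28 + 0.16 × (20 − 28) = 28 + 0.16 × -8 = 26.72 → 27
G = 40 + 0.16 × (112 − 40) = 40 + 0.16 × 72 = 51.52 → 52
B = 86 + 0.16 × (90 − 86) = 86 + 0.16 × 4 = 86.64 → 87

(27, 52, 87)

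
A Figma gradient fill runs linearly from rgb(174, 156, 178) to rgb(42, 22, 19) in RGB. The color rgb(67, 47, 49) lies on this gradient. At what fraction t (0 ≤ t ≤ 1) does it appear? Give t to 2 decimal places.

Invert the lerp on the B channel (largest span, 159): t = (49 − 178) / (19 − 178) = -129/-159 = 0.81132.
Check on R: (67 − 174)/(42 − 174) = 0.8106 ✓

0.81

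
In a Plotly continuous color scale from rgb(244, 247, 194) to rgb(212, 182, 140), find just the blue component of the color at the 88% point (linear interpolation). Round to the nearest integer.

B = 194 + 0.88 × (140 − 194) = 146.48 → 146

146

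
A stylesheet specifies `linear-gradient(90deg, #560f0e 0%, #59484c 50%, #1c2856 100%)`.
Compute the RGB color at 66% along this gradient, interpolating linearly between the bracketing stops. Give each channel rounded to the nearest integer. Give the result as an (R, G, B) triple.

66% lies between the 50% and 100% stops, so the local fraction is t = (66 − 50)/(100 − 50) = 16/50 ≈ 0.32.
#59484c → (89, 72, 76); #1c2856 → (28, 40, 86).
R = 89 + 0.32 × (28 − 89) = 69.48 → 69
G = 72 + 0.32 × (40 − 72) = 61.76 → 62
B = 76 + 0.32 × (86 − 76) = 79.2 → 79

(69, 62, 79)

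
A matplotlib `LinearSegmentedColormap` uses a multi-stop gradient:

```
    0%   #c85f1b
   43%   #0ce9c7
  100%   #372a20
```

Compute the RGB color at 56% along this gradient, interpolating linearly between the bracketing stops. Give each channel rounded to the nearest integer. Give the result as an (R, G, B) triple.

56% lies between the 43% and 100% stops, so the local fraction is t = (56 − 43)/(100 − 43) = 13/57 ≈ 0.2281.
#0ce9c7 → (12, 233, 199); #372a20 → (55, 42, 32).
R = 12 + 0.2281 × (55 − 12) = 21.808 → 22
G = 233 + 0.2281 × (42 − 233) = 189.433 → 189
B = 199 + 0.2281 × (32 − 199) = 160.907 → 161

(22, 189, 161)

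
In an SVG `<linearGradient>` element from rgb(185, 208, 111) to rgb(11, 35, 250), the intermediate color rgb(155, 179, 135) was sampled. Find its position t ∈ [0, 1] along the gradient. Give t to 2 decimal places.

Invert the lerp on the R channel (largest span, 174): t = (155 − 185) / (11 − 185) = -30/-174 = 0.17241.
Check on G: (179 − 208)/(35 − 208) = 0.1676 ✓

0.17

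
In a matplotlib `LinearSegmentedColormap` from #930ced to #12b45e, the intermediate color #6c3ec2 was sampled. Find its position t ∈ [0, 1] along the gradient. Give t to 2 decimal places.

0.30

Invert the lerp on the G channel (largest span, 168): t = (62 − 12) / (180 − 12) = 50/168 = 0.29762.
Check on R: (108 − 147)/(18 − 147) = 0.3023 ✓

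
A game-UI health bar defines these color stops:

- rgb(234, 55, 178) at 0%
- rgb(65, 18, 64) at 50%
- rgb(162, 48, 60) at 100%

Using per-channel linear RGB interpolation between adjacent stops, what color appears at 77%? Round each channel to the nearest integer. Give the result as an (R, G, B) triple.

77% lies between the 50% and 100% stops, so the local fraction is t = (77 − 50)/(100 − 50) = 27/50 ≈ 0.54.
R = 65 + 0.54 × (162 − 65) = 117.38 → 117
G = 18 + 0.54 × (48 − 18) = 34.2 → 34
B = 64 + 0.54 × (60 − 64) = 61.84 → 62

(117, 34, 62)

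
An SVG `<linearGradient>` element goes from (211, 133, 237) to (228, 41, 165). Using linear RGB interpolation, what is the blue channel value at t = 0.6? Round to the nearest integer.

B = 237 + 0.6 × (165 − 237) = 193.8 → 194

194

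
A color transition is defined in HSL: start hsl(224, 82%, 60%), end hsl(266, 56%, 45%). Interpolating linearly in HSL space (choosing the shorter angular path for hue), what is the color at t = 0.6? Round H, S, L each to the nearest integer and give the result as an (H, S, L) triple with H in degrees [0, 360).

Hue arc: Δh = 266 − 224 = 42° (|Δh| ≤ 180, already the shorter path).
H = 224 + 0.6 × (42) = 249.2 → 249°
S = 82 + 0.6 × (56 − 82) = 66.4 → 66%
L = 60 + 0.6 × (45 − 60) = 51 → 51%

(249, 66, 51)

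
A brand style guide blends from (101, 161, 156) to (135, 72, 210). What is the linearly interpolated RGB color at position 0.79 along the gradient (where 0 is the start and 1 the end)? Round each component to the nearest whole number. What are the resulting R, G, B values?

(128, 91, 199)

R = 101 + 0.79 × (135 − 101) = 101 + 0.79 × 34 = 127.86 → 128
G = 161 + 0.79 × (72 − 161) = 161 + 0.79 × -89 = 90.69 → 91
B = 156 + 0.79 × (210 − 156) = 156 + 0.79 × 54 = 198.66 → 199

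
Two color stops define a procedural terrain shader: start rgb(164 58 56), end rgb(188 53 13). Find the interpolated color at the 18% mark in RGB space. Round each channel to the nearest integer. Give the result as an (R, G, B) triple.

18% corresponds to t = 0.18.
R = 164 + 0.18 × (188 − 164) = 164 + 0.18 × 24 = 168.32 → 168
G = 58 + 0.18 × (53 − 58) = 58 + 0.18 × -5 = 57.1 → 57
B = 56 + 0.18 × (13 − 56) = 56 + 0.18 × -43 = 48.26 → 48

(168, 57, 48)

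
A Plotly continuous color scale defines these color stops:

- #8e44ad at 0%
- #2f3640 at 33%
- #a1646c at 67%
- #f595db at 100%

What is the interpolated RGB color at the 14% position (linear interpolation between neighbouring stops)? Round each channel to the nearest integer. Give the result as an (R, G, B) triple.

(102, 62, 127)

14% lies between the 0% and 33% stops, so the local fraction is t = (14 − 0)/(33 − 0) = 14/33 ≈ 0.4242.
#8e44ad → (142, 68, 173); #2f3640 → (47, 54, 64).
R = 142 + 0.4242 × (47 − 142) = 101.701 → 102
G = 68 + 0.4242 × (54 − 68) = 62.061 → 62
B = 173 + 0.4242 × (64 − 173) = 126.762 → 127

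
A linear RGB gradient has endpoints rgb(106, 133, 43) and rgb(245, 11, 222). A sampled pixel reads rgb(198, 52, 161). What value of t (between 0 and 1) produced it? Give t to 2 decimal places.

Invert the lerp on the B channel (largest span, 179): t = (161 − 43) / (222 − 43) = 118/179 = 0.65922.
Check on R: (198 − 106)/(245 − 106) = 0.6619 ✓

0.66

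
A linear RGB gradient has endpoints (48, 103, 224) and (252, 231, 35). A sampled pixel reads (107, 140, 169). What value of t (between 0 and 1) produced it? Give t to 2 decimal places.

0.29

Invert the lerp on the R channel (largest span, 204): t = (107 − 48) / (252 − 48) = 59/204 = 0.28922.
Check on G: (140 − 103)/(231 − 103) = 0.2891 ✓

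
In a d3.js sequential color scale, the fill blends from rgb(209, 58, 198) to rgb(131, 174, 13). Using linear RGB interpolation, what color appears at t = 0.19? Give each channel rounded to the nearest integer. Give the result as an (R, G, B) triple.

(194, 80, 163)

R = 209 + 0.19 × (131 − 209) = 209 + 0.19 × -78 = 194.18 → 194
G = 58 + 0.19 × (174 − 58) = 58 + 0.19 × 116 = 80.04 → 80
B = 198 + 0.19 × (13 − 198) = 198 + 0.19 × -185 = 162.85 → 163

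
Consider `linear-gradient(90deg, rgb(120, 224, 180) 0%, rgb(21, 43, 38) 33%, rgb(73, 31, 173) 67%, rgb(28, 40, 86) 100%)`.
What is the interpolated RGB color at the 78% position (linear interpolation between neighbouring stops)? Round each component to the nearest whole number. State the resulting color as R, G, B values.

(58, 34, 144)

78% lies between the 67% and 100% stops, so the local fraction is t = (78 − 67)/(100 − 67) = 11/33 ≈ 0.3333.
R = 73 + 0.3333 × (28 − 73) = 58.002 → 58
G = 31 + 0.3333 × (40 − 31) = 34 → 34
B = 173 + 0.3333 × (86 − 173) = 144.003 → 144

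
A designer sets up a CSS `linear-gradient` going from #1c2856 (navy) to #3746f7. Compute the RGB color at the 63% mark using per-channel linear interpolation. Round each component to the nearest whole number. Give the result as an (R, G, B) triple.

(45, 59, 187)

#1c2856 → (28, 40, 86); #3746f7 → (55, 70, 247).
63% corresponds to t = 0.63.
R = 28 + 0.63 × (55 − 28) = 28 + 0.63 × 27 = 45.01 → 45
G = 40 + 0.63 × (70 − 40) = 40 + 0.63 × 30 = 58.9 → 59
B = 86 + 0.63 × (247 − 86) = 86 + 0.63 × 161 = 187.43 → 187
So the blended color is (45, 59, 187), about #2d3bbb.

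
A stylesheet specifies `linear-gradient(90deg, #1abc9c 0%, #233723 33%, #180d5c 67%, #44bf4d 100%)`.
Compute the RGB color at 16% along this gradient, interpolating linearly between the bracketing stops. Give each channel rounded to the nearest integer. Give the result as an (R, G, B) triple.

16% lies between the 0% and 33% stops, so the local fraction is t = (16 − 0)/(33 − 0) = 16/33 ≈ 0.4848.
#1abc9c → (26, 188, 156); #233723 → (35, 55, 35).
R = 26 + 0.4848 × (35 − 26) = 30.363 → 30
G = 188 + 0.4848 × (55 − 188) = 123.522 → 124
B = 156 + 0.4848 × (35 − 156) = 97.339 → 97

(30, 124, 97)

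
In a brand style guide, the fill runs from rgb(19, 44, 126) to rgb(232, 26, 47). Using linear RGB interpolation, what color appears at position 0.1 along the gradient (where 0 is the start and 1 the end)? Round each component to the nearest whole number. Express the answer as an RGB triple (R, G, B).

R = 19 + 0.1 × (232 − 19) = 19 + 0.1 × 213 = 40.3 → 40
G = 44 + 0.1 × (26 − 44) = 44 + 0.1 × -18 = 42.2 → 42
B = 126 + 0.1 × (47 − 126) = 126 + 0.1 × -79 = 118.1 → 118
So the blended color is (40, 42, 118), about #282a76.

(40, 42, 118)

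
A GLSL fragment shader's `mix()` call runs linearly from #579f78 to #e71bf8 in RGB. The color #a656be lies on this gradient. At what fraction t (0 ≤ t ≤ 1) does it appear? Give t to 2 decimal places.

0.55

Invert the lerp on the R channel (largest span, 144): t = (166 − 87) / (231 − 87) = 79/144 = 0.54861.
Check on G: (86 − 159)/(27 − 159) = 0.553 ✓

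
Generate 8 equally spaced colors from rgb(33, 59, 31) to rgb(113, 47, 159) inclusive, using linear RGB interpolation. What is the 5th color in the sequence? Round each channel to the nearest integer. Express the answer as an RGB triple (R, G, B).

(79, 52, 104)

With 8 swatches and endpoints inclusive, swatch 5 sits at t = (5 − 1)/(8 − 1) = 4/7 ≈ 0.5714.
R = 33 + 0.5714 × (113 − 33) = 78.712 → 79
G = 59 + 0.5714 × (47 − 59) = 52.143 → 52
B = 31 + 0.5714 × (159 − 31) = 104.139 → 104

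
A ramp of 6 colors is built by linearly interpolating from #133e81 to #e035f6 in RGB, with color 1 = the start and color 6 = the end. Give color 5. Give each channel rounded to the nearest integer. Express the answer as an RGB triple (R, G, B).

(183, 55, 223)

With 6 swatches and endpoints inclusive, swatch 5 sits at t = (5 − 1)/(6 − 1) = 4/5 ≈ 0.8.
#133e81 → (19, 62, 129); #e035f6 → (224, 53, 246).
R = 19 + 0.8 × (224 − 19) = 183 → 183
G = 62 + 0.8 × (53 − 62) = 54.8 → 55
B = 129 + 0.8 × (246 − 129) = 222.6 → 223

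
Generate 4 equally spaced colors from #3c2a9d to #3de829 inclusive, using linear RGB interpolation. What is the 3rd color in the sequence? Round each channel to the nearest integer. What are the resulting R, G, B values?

With 4 swatches and endpoints inclusive, swatch 3 sits at t = (3 − 1)/(4 − 1) = 2/3 ≈ 0.6667.
#3c2a9d → (60, 42, 157); #3de829 → (61, 232, 41).
R = 60 + 0.6667 × (61 − 60) = 60.667 → 61
G = 42 + 0.6667 × (232 − 42) = 168.673 → 169
B = 157 + 0.6667 × (41 − 157) = 79.663 → 80

(61, 169, 80)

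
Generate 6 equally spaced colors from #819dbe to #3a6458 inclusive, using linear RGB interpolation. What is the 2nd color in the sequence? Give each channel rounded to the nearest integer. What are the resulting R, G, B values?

(115, 146, 170)

With 6 swatches and endpoints inclusive, swatch 2 sits at t = (2 − 1)/(6 − 1) = 1/5 ≈ 0.2.
#819dbe → (129, 157, 190); #3a6458 → (58, 100, 88).
R = 129 + 0.2 × (58 − 129) = 114.8 → 115
G = 157 + 0.2 × (100 − 157) = 145.6 → 146
B = 190 + 0.2 × (88 − 190) = 169.6 → 170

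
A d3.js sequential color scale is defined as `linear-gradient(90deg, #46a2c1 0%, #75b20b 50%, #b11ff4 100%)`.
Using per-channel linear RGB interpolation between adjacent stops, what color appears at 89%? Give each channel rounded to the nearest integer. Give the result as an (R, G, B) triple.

(164, 63, 193)

89% lies between the 50% and 100% stops, so the local fraction is t = (89 − 50)/(100 − 50) = 39/50 ≈ 0.78.
#75b20b → (117, 178, 11); #b11ff4 → (177, 31, 244).
R = 117 + 0.78 × (177 − 117) = 163.8 → 164
G = 178 + 0.78 × (31 − 178) = 63.34 → 63
B = 11 + 0.78 × (244 − 11) = 192.74 → 193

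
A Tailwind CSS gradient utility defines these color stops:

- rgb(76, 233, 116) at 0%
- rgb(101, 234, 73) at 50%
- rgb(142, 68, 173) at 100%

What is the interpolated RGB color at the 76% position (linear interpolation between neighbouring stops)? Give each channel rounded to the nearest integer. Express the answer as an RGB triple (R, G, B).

76% lies between the 50% and 100% stops, so the local fraction is t = (76 − 50)/(100 − 50) = 26/50 ≈ 0.52.
R = 101 + 0.52 × (142 − 101) = 122.32 → 122
G = 234 + 0.52 × (68 − 234) = 147.68 → 148
B = 73 + 0.52 × (173 − 73) = 125 → 125

(122, 148, 125)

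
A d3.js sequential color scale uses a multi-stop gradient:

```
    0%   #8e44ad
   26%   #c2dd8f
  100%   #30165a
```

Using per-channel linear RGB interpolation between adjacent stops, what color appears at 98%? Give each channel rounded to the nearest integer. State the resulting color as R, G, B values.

98% lies between the 26% and 100% stops, so the local fraction is t = (98 − 26)/(100 − 26) = 72/74 ≈ 0.973.
#c2dd8f → (194, 221, 143); #30165a → (48, 22, 90).
R = 194 + 0.973 × (48 − 194) = 51.942 → 52
G = 221 + 0.973 × (22 − 221) = 27.373 → 27
B = 143 + 0.973 × (90 − 143) = 91.431 → 91

(52, 27, 91)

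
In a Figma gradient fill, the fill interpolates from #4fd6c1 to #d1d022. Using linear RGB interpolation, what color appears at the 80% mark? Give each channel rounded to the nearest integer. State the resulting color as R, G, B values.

#4fd6c1 → (79, 214, 193); #d1d022 → (209, 208, 34).
80% corresponds to t = 0.8.
R = 79 + 0.8 × (209 − 79) = 79 + 0.8 × 130 = 183 → 183
G = 214 + 0.8 × (208 − 214) = 214 + 0.8 × -6 = 209.2 → 209
B = 193 + 0.8 × (34 − 193) = 193 + 0.8 × -159 = 65.8 → 66

(183, 209, 66)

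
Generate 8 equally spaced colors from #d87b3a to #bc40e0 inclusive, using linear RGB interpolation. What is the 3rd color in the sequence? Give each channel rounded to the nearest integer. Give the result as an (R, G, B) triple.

(208, 106, 105)

With 8 swatches and endpoints inclusive, swatch 3 sits at t = (3 − 1)/(8 − 1) = 2/7 ≈ 0.2857.
#d87b3a → (216, 123, 58); #bc40e0 → (188, 64, 224).
R = 216 + 0.2857 × (188 − 216) = 208 → 208
G = 123 + 0.2857 × (64 − 123) = 106.144 → 106
B = 58 + 0.2857 × (224 − 58) = 105.426 → 105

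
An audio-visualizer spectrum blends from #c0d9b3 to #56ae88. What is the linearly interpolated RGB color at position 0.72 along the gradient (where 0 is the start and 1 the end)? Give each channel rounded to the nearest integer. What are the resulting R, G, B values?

#c0d9b3 → (192, 217, 179); #56ae88 → (86, 174, 136).
R = 192 + 0.72 × (86 − 192) = 192 + 0.72 × -106 = 115.68 → 116
G = 217 + 0.72 × (174 − 217) = 217 + 0.72 × -43 = 186.04 → 186
B = 179 + 0.72 × (136 − 179) = 179 + 0.72 × -43 = 148.04 → 148

(116, 186, 148)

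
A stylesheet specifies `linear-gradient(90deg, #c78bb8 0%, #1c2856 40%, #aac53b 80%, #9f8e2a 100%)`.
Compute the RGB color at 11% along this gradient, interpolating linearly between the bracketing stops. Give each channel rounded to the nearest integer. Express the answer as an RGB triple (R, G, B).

(152, 112, 157)

11% lies between the 0% and 40% stops, so the local fraction is t = (11 − 0)/(40 − 0) = 11/40 ≈ 0.275.
#c78bb8 → (199, 139, 184); #1c2856 → (28, 40, 86).
R = 199 + 0.275 × (28 − 199) = 151.975 → 152
G = 139 + 0.275 × (40 − 139) = 111.775 → 112
B = 184 + 0.275 × (86 − 184) = 157.05 → 157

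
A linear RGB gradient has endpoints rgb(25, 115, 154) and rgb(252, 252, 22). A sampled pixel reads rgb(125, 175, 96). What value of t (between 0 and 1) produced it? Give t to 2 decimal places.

Invert the lerp on the R channel (largest span, 227): t = (125 − 25) / (252 − 25) = 100/227 = 0.44053.
Check on G: (175 − 115)/(252 − 115) = 0.438 ✓

0.44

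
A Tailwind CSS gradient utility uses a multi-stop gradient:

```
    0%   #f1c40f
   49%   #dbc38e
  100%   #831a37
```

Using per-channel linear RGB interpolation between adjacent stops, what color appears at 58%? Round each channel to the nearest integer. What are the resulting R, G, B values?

(203, 165, 127)

58% lies between the 49% and 100% stops, so the local fraction is t = (58 − 49)/(100 − 49) = 9/51 ≈ 0.1765.
#dbc38e → (219, 195, 142); #831a37 → (131, 26, 55).
R = 219 + 0.1765 × (131 − 219) = 203.468 → 203
G = 195 + 0.1765 × (26 − 195) = 165.172 → 165
B = 142 + 0.1765 × (55 − 142) = 126.644 → 127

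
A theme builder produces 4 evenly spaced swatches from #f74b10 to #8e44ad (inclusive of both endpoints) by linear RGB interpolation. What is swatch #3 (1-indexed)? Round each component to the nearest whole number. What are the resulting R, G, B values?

(177, 70, 121)

With 4 swatches and endpoints inclusive, swatch 3 sits at t = (3 − 1)/(4 − 1) = 2/3 ≈ 0.6667.
#f74b10 → (247, 75, 16); #8e44ad → (142, 68, 173).
R = 247 + 0.6667 × (142 − 247) = 176.996 → 177
G = 75 + 0.6667 × (68 − 75) = 70.333 → 70
B = 16 + 0.6667 × (173 − 16) = 120.672 → 121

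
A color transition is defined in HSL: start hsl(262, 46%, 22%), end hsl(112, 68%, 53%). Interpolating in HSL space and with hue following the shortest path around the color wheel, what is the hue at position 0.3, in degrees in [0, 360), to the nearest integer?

Hue arc: Δh = 112 − 262 = -150° (|Δh| ≤ 180, already the shorter path).
H = 262 + 0.3 × (-150) = 217 → 217°

217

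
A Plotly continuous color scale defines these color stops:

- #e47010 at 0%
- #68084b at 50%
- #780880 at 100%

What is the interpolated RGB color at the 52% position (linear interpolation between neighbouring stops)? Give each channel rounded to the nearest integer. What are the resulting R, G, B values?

52% lies between the 50% and 100% stops, so the local fraction is t = (52 − 50)/(100 − 50) = 2/50 ≈ 0.04.
#68084b → (104, 8, 75); #780880 → (120, 8, 128).
R = 104 + 0.04 × (120 − 104) = 104.64 → 105
G = 8 + 0.04 × (8 − 8) = 8 → 8
B = 75 + 0.04 × (128 − 75) = 77.12 → 77

(105, 8, 77)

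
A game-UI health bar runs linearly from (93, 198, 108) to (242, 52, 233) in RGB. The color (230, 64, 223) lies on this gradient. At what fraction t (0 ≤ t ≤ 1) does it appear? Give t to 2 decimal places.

Invert the lerp on the R channel (largest span, 149): t = (230 − 93) / (242 − 93) = 137/149 = 0.91946.
Check on G: (64 − 198)/(52 − 198) = 0.9178 ✓

0.92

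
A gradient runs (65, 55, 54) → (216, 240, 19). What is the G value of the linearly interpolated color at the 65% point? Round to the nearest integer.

175

G = 55 + 0.65 × (240 − 55) = 175.25 → 175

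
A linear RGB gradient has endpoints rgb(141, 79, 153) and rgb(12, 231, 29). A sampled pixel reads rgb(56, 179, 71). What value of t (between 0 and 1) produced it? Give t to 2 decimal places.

Invert the lerp on the G channel (largest span, 152): t = (179 − 79) / (231 − 79) = 100/152 = 0.65789.
Check on R: (56 − 141)/(12 − 141) = 0.6589 ✓

0.66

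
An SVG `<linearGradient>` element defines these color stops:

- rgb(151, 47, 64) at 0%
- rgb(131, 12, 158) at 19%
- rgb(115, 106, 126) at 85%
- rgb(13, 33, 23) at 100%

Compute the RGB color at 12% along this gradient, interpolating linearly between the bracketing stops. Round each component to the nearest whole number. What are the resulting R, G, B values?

(138, 25, 123)

12% lies between the 0% and 19% stops, so the local fraction is t = (12 − 0)/(19 − 0) = 12/19 ≈ 0.6316.
R = 151 + 0.6316 × (131 − 151) = 138.368 → 138
G = 47 + 0.6316 × (12 − 47) = 24.894 → 25
B = 64 + 0.6316 × (158 − 64) = 123.37 → 123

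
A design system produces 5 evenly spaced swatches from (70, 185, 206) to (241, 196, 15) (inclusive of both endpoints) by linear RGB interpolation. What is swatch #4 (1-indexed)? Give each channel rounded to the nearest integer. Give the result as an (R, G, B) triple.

With 5 swatches and endpoints inclusive, swatch 4 sits at t = (4 − 1)/(5 − 1) = 3/4 ≈ 0.75.
R = 70 + 0.75 × (241 − 70) = 198.25 → 198
G = 185 + 0.75 × (196 − 185) = 193.25 → 193
B = 206 + 0.75 × (15 − 206) = 62.75 → 63

(198, 193, 63)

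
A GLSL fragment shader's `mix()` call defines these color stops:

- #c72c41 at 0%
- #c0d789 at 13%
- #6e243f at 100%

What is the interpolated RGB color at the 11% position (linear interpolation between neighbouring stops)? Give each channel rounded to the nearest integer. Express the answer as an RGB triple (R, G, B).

11% lies between the 0% and 13% stops, so the local fraction is t = (11 − 0)/(13 − 0) = 11/13 ≈ 0.8462.
#c72c41 → (199, 44, 65); #c0d789 → (192, 215, 137).
R = 199 + 0.8462 × (192 − 199) = 193.077 → 193
G = 44 + 0.8462 × (215 − 44) = 188.7 → 189
B = 65 + 0.8462 × (137 − 65) = 125.926 → 126

(193, 189, 126)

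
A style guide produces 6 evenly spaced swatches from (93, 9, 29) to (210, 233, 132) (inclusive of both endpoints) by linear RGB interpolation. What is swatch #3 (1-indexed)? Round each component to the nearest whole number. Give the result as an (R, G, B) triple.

With 6 swatches and endpoints inclusive, swatch 3 sits at t = (3 − 1)/(6 − 1) = 2/5 ≈ 0.4.
R = 93 + 0.4 × (210 − 93) = 139.8 → 140
G = 9 + 0.4 × (233 − 9) = 98.6 → 99
B = 29 + 0.4 × (132 − 29) = 70.2 → 70

(140, 99, 70)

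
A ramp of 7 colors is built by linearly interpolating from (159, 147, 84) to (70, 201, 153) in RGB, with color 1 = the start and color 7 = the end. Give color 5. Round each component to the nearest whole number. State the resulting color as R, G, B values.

(100, 183, 130)

With 7 swatches and endpoints inclusive, swatch 5 sits at t = (5 − 1)/(7 − 1) = 4/6 ≈ 0.6667.
R = 159 + 0.6667 × (70 − 159) = 99.664 → 100
G = 147 + 0.6667 × (201 − 147) = 183.002 → 183
B = 84 + 0.6667 × (153 − 84) = 130.002 → 130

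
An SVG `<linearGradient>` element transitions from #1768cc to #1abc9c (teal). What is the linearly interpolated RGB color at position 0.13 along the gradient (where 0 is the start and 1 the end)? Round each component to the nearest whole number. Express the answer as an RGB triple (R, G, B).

#1768cc → (23, 104, 204); #1abc9c → (26, 188, 156).
R = 23 + 0.13 × (26 − 23) = 23 + 0.13 × 3 = 23.39 → 23
G = 104 + 0.13 × (188 − 104) = 104 + 0.13 × 84 = 114.92 → 115
B = 204 + 0.13 × (156 − 204) = 204 + 0.13 × -48 = 197.76 → 198
So the blended color is (23, 115, 198), about #1773c6.

(23, 115, 198)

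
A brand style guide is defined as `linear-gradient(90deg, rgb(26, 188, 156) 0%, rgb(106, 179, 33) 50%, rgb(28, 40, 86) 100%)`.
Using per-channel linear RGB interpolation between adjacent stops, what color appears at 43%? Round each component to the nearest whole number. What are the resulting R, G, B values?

(95, 180, 50)

43% lies between the 0% and 50% stops, so the local fraction is t = (43 − 0)/(50 − 0) = 43/50 ≈ 0.86.
R = 26 + 0.86 × (106 − 26) = 94.8 → 95
G = 188 + 0.86 × (179 − 188) = 180.26 → 180
B = 156 + 0.86 × (33 − 156) = 50.22 → 50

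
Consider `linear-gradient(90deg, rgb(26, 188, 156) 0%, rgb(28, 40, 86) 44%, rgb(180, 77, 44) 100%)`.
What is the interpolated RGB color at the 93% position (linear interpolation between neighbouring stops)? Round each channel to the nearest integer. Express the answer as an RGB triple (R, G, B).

93% lies between the 44% and 100% stops, so the local fraction is t = (93 − 44)/(100 − 44) = 49/56 ≈ 0.875.
R = 28 + 0.875 × (180 − 28) = 161 → 161
G = 40 + 0.875 × (77 − 40) = 72.375 → 72
B = 86 + 0.875 × (44 − 86) = 49.25 → 49

(161, 72, 49)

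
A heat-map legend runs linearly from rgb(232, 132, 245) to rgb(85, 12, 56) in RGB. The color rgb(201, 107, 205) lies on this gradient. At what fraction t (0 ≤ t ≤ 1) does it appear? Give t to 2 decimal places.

0.21

Invert the lerp on the B channel (largest span, 189): t = (205 − 245) / (56 − 245) = -40/-189 = 0.21164.
Check on R: (201 − 232)/(85 − 232) = 0.2109 ✓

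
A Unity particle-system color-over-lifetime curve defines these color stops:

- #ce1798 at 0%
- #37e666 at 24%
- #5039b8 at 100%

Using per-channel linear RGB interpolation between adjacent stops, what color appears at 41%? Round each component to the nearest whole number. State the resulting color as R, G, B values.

(61, 191, 120)

41% lies between the 24% and 100% stops, so the local fraction is t = (41 − 24)/(100 − 24) = 17/76 ≈ 0.2237.
#37e666 → (55, 230, 102); #5039b8 → (80, 57, 184).
R = 55 + 0.2237 × (80 − 55) = 60.593 → 61
G = 230 + 0.2237 × (57 − 230) = 191.3 → 191
B = 102 + 0.2237 × (184 − 102) = 120.343 → 120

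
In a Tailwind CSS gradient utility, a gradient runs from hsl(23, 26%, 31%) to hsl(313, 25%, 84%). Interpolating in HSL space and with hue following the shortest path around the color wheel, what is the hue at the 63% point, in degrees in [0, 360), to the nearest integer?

339

Hue: 313 − 23 = 290°, but |290| > 180 so the shorter arc goes the other way: Δh = 290 − 360 = -70°.
H = 23 + 0.63 × (-70) = -21.1 → -21 → -21 mod 360 = 339°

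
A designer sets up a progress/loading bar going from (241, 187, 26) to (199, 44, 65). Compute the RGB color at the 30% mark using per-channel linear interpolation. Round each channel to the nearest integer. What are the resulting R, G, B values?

30% corresponds to t = 0.3.
R = 241 + 0.3 × (199 − 241) = 241 + 0.3 × -42 = 228.4 → 228
G = 187 + 0.3 × (44 − 187) = 187 + 0.3 × -143 = 144.1 → 144
B = 26 + 0.3 × (65 − 26) = 26 + 0.3 × 39 = 37.7 → 38
So the blended color is (228, 144, 38), about #e49026.

(228, 144, 38)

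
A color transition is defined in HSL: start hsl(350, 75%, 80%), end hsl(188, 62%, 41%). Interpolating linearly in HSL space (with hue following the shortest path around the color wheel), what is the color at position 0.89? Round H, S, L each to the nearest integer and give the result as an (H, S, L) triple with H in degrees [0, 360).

Hue arc: Δh = 188 − 350 = -162° (|Δh| ≤ 180, already the shorter path).
H = 350 + 0.89 × (-162) = 205.82 → 206°
S = 75 + 0.89 × (62 − 75) = 63.43 → 63%
L = 80 + 0.89 × (41 − 80) = 45.29 → 45%

(206, 63, 45)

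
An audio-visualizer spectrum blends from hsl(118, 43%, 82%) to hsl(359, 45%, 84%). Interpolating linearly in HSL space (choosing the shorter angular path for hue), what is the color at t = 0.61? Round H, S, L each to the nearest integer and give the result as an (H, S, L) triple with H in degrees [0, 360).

Hue: 359 − 118 = 241°, but |241| > 180 so the shorter arc goes the other way: Δh = 241 − 360 = -119°.
H = 118 + 0.61 × (-119) = 45.41 → 45°
S = 43 + 0.61 × (45 − 43) = 44.22 → 44%
L = 82 + 0.61 × (84 − 82) = 83.22 → 83%

(45, 44, 83)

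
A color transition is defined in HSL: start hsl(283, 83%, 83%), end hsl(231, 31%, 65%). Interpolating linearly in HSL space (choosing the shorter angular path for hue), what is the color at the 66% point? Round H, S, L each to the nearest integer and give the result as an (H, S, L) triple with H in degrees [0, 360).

(249, 49, 71)

Hue arc: Δh = 231 − 283 = -52° (|Δh| ≤ 180, already the shorter path).
H = 283 + 0.66 × (-52) = 248.68 → 249°
S = 83 + 0.66 × (31 − 83) = 48.68 → 49%
L = 83 + 0.66 × (65 − 83) = 71.12 → 71%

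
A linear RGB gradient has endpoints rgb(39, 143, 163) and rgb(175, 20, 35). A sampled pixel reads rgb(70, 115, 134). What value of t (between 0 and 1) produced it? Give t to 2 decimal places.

Invert the lerp on the R channel (largest span, 136): t = (70 − 39) / (175 − 39) = 31/136 = 0.22794.
Check on G: (115 − 143)/(20 − 143) = 0.2276 ✓

0.23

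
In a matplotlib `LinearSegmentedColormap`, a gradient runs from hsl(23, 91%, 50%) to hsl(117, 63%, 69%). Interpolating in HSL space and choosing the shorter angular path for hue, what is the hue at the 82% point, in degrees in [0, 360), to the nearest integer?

Hue arc: Δh = 117 − 23 = 94° (|Δh| ≤ 180, already the shorter path).
H = 23 + 0.82 × (94) = 100.08 → 100°

100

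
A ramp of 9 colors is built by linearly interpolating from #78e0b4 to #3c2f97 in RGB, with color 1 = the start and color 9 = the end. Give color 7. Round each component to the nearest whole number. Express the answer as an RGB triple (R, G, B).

With 9 swatches and endpoints inclusive, swatch 7 sits at t = (7 − 1)/(9 − 1) = 6/8 ≈ 0.75.
#78e0b4 → (120, 224, 180); #3c2f97 → (60, 47, 151).
R = 120 + 0.75 × (60 − 120) = 75 → 75
G = 224 + 0.75 × (47 − 224) = 91.25 → 91
B = 180 + 0.75 × (151 − 180) = 158.25 → 158

(75, 91, 158)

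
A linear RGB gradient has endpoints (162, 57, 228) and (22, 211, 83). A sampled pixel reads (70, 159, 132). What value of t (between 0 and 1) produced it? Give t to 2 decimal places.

0.66

Invert the lerp on the G channel (largest span, 154): t = (159 − 57) / (211 − 57) = 102/154 = 0.66234.
Check on R: (70 − 162)/(22 − 162) = 0.6571 ✓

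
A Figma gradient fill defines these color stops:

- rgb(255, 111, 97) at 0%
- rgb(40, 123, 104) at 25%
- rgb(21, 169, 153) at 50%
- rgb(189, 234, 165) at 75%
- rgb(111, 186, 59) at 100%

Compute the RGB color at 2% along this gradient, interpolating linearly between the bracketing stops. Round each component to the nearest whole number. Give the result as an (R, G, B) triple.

2% lies between the 0% and 25% stops, so the local fraction is t = (2 − 0)/(25 − 0) = 2/25 ≈ 0.08.
R = 255 + 0.08 × (40 − 255) = 237.8 → 238
G = 111 + 0.08 × (123 − 111) = 111.96 → 112
B = 97 + 0.08 × (104 − 97) = 97.56 → 98

(238, 112, 98)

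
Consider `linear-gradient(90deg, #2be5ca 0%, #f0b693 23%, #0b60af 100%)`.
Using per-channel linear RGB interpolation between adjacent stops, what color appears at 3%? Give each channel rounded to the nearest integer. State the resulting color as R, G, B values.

(69, 223, 195)

3% lies between the 0% and 23% stops, so the local fraction is t = (3 − 0)/(23 − 0) = 3/23 ≈ 0.1304.
#2be5ca → (43, 229, 202); #f0b693 → (240, 182, 147).
R = 43 + 0.1304 × (240 − 43) = 68.689 → 69
G = 229 + 0.1304 × (182 − 229) = 222.871 → 223
B = 202 + 0.1304 × (147 − 202) = 194.828 → 195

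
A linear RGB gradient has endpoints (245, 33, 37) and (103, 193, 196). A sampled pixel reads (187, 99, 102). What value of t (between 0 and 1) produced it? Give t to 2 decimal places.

0.41

Invert the lerp on the G channel (largest span, 160): t = (99 − 33) / (193 − 33) = 66/160 = 0.4125.
Check on R: (187 − 245)/(103 − 245) = 0.4085 ✓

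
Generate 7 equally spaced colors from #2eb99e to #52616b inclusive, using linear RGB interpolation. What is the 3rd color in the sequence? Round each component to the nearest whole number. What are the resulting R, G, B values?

(58, 156, 141)

With 7 swatches and endpoints inclusive, swatch 3 sits at t = (3 − 1)/(7 − 1) = 2/6 ≈ 0.3333.
#2eb99e → (46, 185, 158); #52616b → (82, 97, 107).
R = 46 + 0.3333 × (82 − 46) = 57.999 → 58
G = 185 + 0.3333 × (97 − 185) = 155.67 → 156
B = 158 + 0.3333 × (107 − 158) = 141.002 → 141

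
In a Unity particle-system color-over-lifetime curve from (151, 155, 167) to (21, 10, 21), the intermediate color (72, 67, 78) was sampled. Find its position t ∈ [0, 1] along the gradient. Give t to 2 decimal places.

Invert the lerp on the B channel (largest span, 146): t = (78 − 167) / (21 − 167) = -89/-146 = 0.60959.
Check on R: (72 − 151)/(21 − 151) = 0.6077 ✓

0.61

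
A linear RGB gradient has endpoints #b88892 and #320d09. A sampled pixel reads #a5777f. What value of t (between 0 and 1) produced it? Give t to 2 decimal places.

0.14

Invert the lerp on the B channel (largest span, 137): t = (127 − 146) / (9 − 146) = -19/-137 = 0.13869.
Check on R: (165 − 184)/(50 − 184) = 0.1418 ✓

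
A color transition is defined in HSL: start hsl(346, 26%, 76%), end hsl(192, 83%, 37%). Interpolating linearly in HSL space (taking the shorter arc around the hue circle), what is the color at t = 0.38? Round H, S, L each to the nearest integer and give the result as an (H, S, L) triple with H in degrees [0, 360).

Hue arc: Δh = 192 − 346 = -154° (|Δh| ≤ 180, already the shorter path).
H = 346 + 0.38 × (-154) = 287.48 → 287°
S = 26 + 0.38 × (83 − 26) = 47.66 → 48%
L = 76 + 0.38 × (37 − 76) = 61.18 → 61%

(287, 48, 61)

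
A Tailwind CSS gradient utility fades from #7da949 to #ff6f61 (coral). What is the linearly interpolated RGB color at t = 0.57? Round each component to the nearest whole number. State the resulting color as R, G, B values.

(199, 136, 87)

#7da949 → (125, 169, 73); #ff6f61 → (255, 111, 97).
R = 125 + 0.57 × (255 − 125) = 125 + 0.57 × 130 = 199.1 → 199
G = 169 + 0.57 × (111 − 169) = 169 + 0.57 × -58 = 135.94 → 136
B = 73 + 0.57 × (97 − 73) = 73 + 0.57 × 24 = 86.68 → 87
So the blended color is (199, 136, 87), about #c78857.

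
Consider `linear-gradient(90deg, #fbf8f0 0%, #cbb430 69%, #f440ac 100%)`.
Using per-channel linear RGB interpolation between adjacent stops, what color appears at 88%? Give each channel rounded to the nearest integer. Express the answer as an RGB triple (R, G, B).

88% lies between the 69% and 100% stops, so the local fraction is t = (88 − 69)/(100 − 69) = 19/31 ≈ 0.6129.
#cbb430 → (203, 180, 48); #f440ac → (244, 64, 172).
R = 203 + 0.6129 × (244 − 203) = 228.129 → 228
G = 180 + 0.6129 × (64 − 180) = 108.904 → 109
B = 48 + 0.6129 × (172 − 48) = 124 → 124

(228, 109, 124)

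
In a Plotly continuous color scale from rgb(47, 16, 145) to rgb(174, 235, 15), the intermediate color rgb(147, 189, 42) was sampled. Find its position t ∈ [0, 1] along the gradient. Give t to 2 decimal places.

Invert the lerp on the G channel (largest span, 219): t = (189 − 16) / (235 − 16) = 173/219 = 0.78995.
Check on R: (147 − 47)/(174 − 47) = 0.7874 ✓

0.79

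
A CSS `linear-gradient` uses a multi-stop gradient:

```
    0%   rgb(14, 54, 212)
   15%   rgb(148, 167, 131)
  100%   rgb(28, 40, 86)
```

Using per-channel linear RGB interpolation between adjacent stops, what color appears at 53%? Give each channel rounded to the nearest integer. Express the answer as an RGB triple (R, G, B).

53% lies between the 15% and 100% stops, so the local fraction is t = (53 − 15)/(100 − 15) = 38/85 ≈ 0.4471.
R = 148 + 0.4471 × (28 − 148) = 94.348 → 94
G = 167 + 0.4471 × (40 − 167) = 110.218 → 110
B = 131 + 0.4471 × (86 − 131) = 110.88 → 111

(94, 110, 111)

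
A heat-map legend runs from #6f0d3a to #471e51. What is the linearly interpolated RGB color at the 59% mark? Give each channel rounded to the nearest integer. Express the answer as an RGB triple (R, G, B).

(87, 23, 72)

#6f0d3a → (111, 13, 58); #471e51 → (71, 30, 81).
59% corresponds to t = 0.59.
R = 111 + 0.59 × (71 − 111) = 111 + 0.59 × -40 = 87.4 → 87
G = 13 + 0.59 × (30 − 13) = 13 + 0.59 × 17 = 23.03 → 23
B = 58 + 0.59 × (81 − 58) = 58 + 0.59 × 23 = 71.57 → 72
So the blended color is (87, 23, 72), about #571748.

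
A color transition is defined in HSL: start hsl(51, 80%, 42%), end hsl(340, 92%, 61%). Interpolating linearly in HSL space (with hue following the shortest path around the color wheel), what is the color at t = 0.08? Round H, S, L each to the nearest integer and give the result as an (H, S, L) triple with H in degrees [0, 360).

Hue: 340 − 51 = 289°, but |289| > 180 so the shorter arc goes the other way: Δh = 289 − 360 = -71°.
H = 51 + 0.08 × (-71) = 45.32 → 45°
S = 80 + 0.08 × (92 − 80) = 80.96 → 81%
L = 42 + 0.08 × (61 − 42) = 43.52 → 44%

(45, 81, 44)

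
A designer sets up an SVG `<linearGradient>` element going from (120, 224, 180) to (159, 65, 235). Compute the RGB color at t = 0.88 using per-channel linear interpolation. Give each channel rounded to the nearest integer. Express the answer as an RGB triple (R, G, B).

R = 120 + 0.88 × (159 − 120) = 120 + 0.88 × 39 = 154.32 → 154
G = 224 + 0.88 × (65 − 224) = 224 + 0.88 × -159 = 84.08 → 84
B = 180 + 0.88 × (235 − 180) = 180 + 0.88 × 55 = 228.4 → 228

(154, 84, 228)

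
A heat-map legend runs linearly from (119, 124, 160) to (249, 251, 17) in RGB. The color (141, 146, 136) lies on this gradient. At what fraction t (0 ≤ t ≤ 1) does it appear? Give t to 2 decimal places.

0.17

Invert the lerp on the B channel (largest span, 143): t = (136 − 160) / (17 − 160) = -24/-143 = 0.16783.
Check on R: (141 − 119)/(249 − 119) = 0.1692 ✓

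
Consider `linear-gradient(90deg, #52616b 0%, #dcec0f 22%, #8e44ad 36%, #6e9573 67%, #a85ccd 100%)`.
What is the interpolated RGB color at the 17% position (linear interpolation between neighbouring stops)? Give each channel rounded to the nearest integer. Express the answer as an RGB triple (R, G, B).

17% lies between the 0% and 22% stops, so the local fraction is t = (17 − 0)/(22 − 0) = 17/22 ≈ 0.7727.
#52616b → (82, 97, 107); #dcec0f → (220, 236, 15).
R = 82 + 0.7727 × (220 − 82) = 188.633 → 189
G = 97 + 0.7727 × (236 − 97) = 204.405 → 204
B = 107 + 0.7727 × (15 − 107) = 35.912 → 36

(189, 204, 36)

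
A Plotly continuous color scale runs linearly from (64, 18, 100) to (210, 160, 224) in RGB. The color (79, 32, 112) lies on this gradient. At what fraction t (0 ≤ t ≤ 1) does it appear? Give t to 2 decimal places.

Invert the lerp on the R channel (largest span, 146): t = (79 − 64) / (210 − 64) = 15/146 = 0.10274.
Check on G: (32 − 18)/(160 − 18) = 0.09859 ✓

0.10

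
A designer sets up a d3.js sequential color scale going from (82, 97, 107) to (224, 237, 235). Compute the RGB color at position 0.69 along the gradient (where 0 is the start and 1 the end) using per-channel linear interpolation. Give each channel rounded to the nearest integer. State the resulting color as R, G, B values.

(180, 194, 195)

R = 82 + 0.69 × (224 − 82) = 82 + 0.69 × 142 = 179.98 → 180
G = 97 + 0.69 × (237 − 97) = 97 + 0.69 × 140 = 193.6 → 194
B = 107 + 0.69 × (235 − 107) = 107 + 0.69 × 128 = 195.32 → 195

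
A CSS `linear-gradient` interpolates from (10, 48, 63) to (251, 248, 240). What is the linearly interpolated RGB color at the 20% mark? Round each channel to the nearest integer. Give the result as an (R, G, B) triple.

(58, 88, 98)

20% corresponds to t = 0.2.
R = 10 + 0.2 × (251 − 10) = 10 + 0.2 × 241 = 58.2 → 58
G = 48 + 0.2 × (248 − 48) = 48 + 0.2 × 200 = 88 → 88
B = 63 + 0.2 × (240 − 63) = 63 + 0.2 × 177 = 98.4 → 98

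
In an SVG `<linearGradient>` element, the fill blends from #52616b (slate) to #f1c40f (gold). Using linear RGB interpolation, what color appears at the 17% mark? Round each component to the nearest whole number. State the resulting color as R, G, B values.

#52616b → (82, 97, 107); #f1c40f → (241, 196, 15).
17% corresponds to t = 0.17.
R = 82 + 0.17 × (241 − 82) = 82 + 0.17 × 159 = 109.03 → 109
G = 97 + 0.17 × (196 − 97) = 97 + 0.17 × 99 = 113.83 → 114
B = 107 + 0.17 × (15 − 107) = 107 + 0.17 × -92 = 91.36 → 91

(109, 114, 91)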